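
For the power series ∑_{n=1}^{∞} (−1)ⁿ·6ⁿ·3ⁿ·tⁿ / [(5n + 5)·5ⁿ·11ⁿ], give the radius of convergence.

R = 55/18

By the ratio test, |a_{n+1}/a_n| = [(5n + 5)/(5(n+1) + 5)] · 6·3/(5·11) → 18/55.
Hence the series converges for |t| < 1/(18/55) = 55/18, so the radius of convergence is 55/18.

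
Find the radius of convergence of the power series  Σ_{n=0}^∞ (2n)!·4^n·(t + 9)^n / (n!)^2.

Apply the ratio test: |a_{n+1}| / |a_n| = (2n+1)·(2n+2)/(n+1)² · 4, which tends to 16 as n → ∞.
Convergence for |t + 9| · 16 < 1, i.e. |t + 9| < 1/16. So R = 1/16.

R = 1/16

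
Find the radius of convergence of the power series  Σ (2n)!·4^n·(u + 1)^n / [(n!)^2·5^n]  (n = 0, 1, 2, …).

R = 5/16

Apply the ratio test: |a_{n+1}| / |a_n| = (2n+1)·(2n+2)/(n+1)² · 4/5, which tends to 16/5 as n → ∞.
Hence the series converges for |u + 1| < 1/(16/5) = 5/16, so the radius of convergence is 5/16.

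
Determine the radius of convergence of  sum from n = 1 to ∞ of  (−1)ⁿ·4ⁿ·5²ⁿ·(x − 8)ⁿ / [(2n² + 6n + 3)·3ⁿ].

R = 3/100

Apply the ratio test: |a_{n+1}| / |a_n| = [(2n² + 6n + 3)/(2(n+1)² + 6(n+1) + 3)] · 4·25/3, which tends to 100/3 as n → ∞.
The series converges when 100/3 · |x − 8| < 1, giving R = 3/100.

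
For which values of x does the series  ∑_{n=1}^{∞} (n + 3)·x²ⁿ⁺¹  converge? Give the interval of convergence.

The ratio of consecutive coefficients is ((n+1) + 3)/(n + 3) → 1.
Since the exponent of x increases by 2 each term, convergence requires |x|² < 1, hence R = 1.
Check x = 1: the terms do not tend to 0, so the series diverges.
Check x = -1: the terms do not tend to 0, so the series diverges.

(-1, 1)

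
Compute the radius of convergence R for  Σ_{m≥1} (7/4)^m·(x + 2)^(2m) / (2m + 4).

Ratio test: |a_{m+1}/a_m| = [(2m + 4)/(2(m+1) + 4)] · 7/4 → 7/4 as m → ∞.
Since the exponent of (x + 2) increases by 2 each term, convergence requires |x + 2|² < 4/7, hence R = 2√7/7.

R = 2√7/7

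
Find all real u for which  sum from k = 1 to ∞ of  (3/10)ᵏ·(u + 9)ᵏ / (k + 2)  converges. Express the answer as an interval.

[-37/3, -17/3)

Ratio test: |a_{k+1}/a_k| = [(k + 2)/((k+1) + 2)] · 3/10 → 3/10 as k → ∞.
Hence the series converges for |u + 9| < 1/(3/10) = 10/3, so the radius of convergence is 10/3.
At u = -17/3: comparison with the harmonic series Σ 1/k shows the series diverges.
Endpoint u = -37/3: an alternating series whose terms decrease to 0 in absolute value, so it converges by the Leibniz criterion.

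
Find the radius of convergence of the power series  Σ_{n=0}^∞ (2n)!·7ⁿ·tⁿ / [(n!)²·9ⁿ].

R = 9/28

By the ratio test, |a_{n+1}/a_n| = (2n+1)·(2n+2)/(n+1)² · 7/9 → 28/9.
Convergence for |t| · 28/9 < 1, i.e. |t| < 9/28. So R = 9/28.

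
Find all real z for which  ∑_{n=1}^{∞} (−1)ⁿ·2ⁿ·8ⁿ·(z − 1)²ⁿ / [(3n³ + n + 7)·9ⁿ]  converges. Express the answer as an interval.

[1/4, 7/4]

By the ratio test, |a_{n+1}/a_n| = [(3n³ + n + 7)/(3(n+1)³ + (n+1) + 7)] · 2·8/9 → 16/9.
Successive powers of (z − 1) differ by 2, so the series converges when |z − 1|² · 16/9 < 1, i.e. |z − 1| < √(9/16) = 3/4. So R = 3/4.
At z = 7/4: the series is dominated by a constant times Σ 1/n³, which converges (p = 3 > 1).
Endpoint z = 1/4: the series is dominated by a constant times Σ 1/n³, which converges (p = 3 > 1).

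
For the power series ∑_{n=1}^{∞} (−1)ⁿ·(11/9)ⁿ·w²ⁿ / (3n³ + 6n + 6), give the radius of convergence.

R = 3√11/11

By the ratio test, |a_{n+1}/a_n| = [(3n³ + 6n + 6)/(3(n+1)³ + 6(n+1) + 6)] · 11/9 → 11/9.
Writing y = w², the series in y has radius 9/11, so |w| < √(9/11) and R = 3√11/11.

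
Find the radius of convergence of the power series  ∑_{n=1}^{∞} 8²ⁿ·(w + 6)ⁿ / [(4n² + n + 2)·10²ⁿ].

R = 25/16

The ratio of consecutive coefficients is [(4n² + n + 2)/(4(n+1)² + (n+1) + 2)] · 64/100 → 16/25.
Thus R = 1/(16/25) = 25/16.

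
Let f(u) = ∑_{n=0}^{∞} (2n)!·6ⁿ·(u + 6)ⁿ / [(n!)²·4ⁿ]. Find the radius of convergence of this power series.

Ratio test: |a_{n+1}/a_n| = (2n+1)·(2n+2)/(n+1)² · 6/4 → 6 as n → ∞.
Thus R = 1/(6) = 1/6.

R = 1/6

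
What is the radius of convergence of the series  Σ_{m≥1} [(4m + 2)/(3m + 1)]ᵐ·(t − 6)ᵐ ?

By the Cauchy root test, |a_m|^(1/m) = (4m + 2)/(3m + 1) → 4/3.
Thus R = 1/(4/3) = 3/4.

R = 3/4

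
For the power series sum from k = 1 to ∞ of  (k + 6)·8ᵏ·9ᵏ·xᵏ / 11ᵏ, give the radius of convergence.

By the ratio test, |a_{k+1}/a_k| = [((k+1) + 6)/(k + 6)] · 8·9/11 → 72/11.
Hence the series converges for |x| < 1/(72/11) = 11/72, so the radius of convergence is 11/72.

R = 11/72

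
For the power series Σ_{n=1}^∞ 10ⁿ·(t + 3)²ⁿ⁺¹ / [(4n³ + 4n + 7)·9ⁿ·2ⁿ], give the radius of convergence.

R = 3√5/5

By the ratio test, |a_{n+1}/a_n| = [(4n³ + 4n + 7)/(4(n+1)³ + 4(n+1) + 7)] · 10/(9·2) → 5/9.
Writing y = (t + 3)², the series in y has radius 9/5, so |t + 3| < √(9/5) and R = 3√5/5.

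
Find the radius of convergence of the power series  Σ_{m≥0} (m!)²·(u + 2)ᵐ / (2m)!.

By the ratio test, |a_{m+1}/a_m| = (m+1)²/[(2m+1)·(2m+2)] → 1/4.
Hence the series converges for |u + 2| < 1/(1/4) = 4, so the radius of convergence is 4.

R = 4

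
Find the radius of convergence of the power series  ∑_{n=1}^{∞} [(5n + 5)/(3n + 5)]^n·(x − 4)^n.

Applying the root test, |a_n|^(1/n) = (5n + 5)/(3n + 5) → 5/3.
The series converges when 5/3 · |x − 4| < 1, giving R = 3/5.

R = 3/5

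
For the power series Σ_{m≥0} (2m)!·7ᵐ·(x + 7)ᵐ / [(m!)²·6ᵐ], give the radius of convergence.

The ratio of consecutive coefficients is (2m+1)·(2m+2)/(m+1)² · 7/6 → 14/3.
Thus R = 1/(14/3) = 3/14.

R = 3/14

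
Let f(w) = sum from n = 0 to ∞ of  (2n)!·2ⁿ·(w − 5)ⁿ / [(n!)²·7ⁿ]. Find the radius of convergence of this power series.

R = 7/8

Ratio test: |a_{n+1}/a_n| = (2n+1)·(2n+2)/(n+1)² · 2/7 → 8/7 as n → ∞.
Thus R = 1/(8/7) = 7/8.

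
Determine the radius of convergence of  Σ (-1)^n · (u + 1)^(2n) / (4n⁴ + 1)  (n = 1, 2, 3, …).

Apply the ratio test: |a_{n+1}| / |a_n| = (4n⁴ + 1)/(4(n+1)⁴ + 1), which tends to 1 as n → ∞.
Writing y = (u + 1)², the series in y has radius 1, so |u + 1| < √(1) = 1 and R = 1.

R = 1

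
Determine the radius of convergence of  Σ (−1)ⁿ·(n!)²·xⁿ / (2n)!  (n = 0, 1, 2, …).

Apply the ratio test: |a_{n+1}| / |a_n| = (n+1)²/[(2n+1)·(2n+2)], which tends to 1/4 as n → ∞.
Convergence for |x| · 1/4 < 1, i.e. |x| < 4. So R = 4.

R = 4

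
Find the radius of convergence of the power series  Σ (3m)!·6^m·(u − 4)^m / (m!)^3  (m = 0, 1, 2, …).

R = 1/162

By the ratio test, |a_{m+1}/a_m| = (3m+1)·(3m+2)·(3m+3)/(m+1)³ · 6 → 162.
The series converges when 162 · |u − 4| < 1, giving R = 1/162.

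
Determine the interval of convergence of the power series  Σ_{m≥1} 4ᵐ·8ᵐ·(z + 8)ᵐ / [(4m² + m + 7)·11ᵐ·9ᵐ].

Ratio test: |a_{m+1}/a_m| = [(4m² + m + 7)/(4(m+1)² + (m+1) + 7)] · 4·8/(11·9) → 32/99 as m → ∞.
Thus R = 1/(32/99) = 99/32.
Check z = -157/32: the terms are on the order of 1/m², so the series converges absolutely by comparison with the p-series (p = 2 > 1).
Endpoint z = -355/32: absolute convergence follows by limit comparison with Σ 1/m².

[-355/32, -157/32]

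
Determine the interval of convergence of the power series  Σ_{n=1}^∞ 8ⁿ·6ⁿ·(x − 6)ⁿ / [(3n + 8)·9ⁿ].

[93/16, 99/16)

By the ratio test, |a_{n+1}/a_n| = [(3n + 8)/(3(n+1) + 8)] · 8·6/9 → 16/3.
Thus R = 1/(16/3) = 3/16.
At x = 99/16: the terms are asymptotic to a nonzero constant times 1/n, so the series diverges by limit comparison with Σ 1/n.
Check x = 93/16: an alternating series whose terms decrease to 0 in absolute value, so it converges by the Leibniz criterion.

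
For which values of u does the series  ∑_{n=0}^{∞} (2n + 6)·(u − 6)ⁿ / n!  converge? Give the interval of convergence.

(−∞, ∞)

Apply the ratio test: |a_{n+1}| / |a_n| = (2(n+1) + 6)/(2n + 6) · 1/(n+1), which tends to 0 as n → ∞.
Since the limit is 0 < 1 for every u, the series converges on all of ℝ and R = ∞.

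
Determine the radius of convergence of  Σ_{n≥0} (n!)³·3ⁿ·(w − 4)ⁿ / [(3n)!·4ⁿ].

The ratio of consecutive coefficients is (n+1)³/[(3n+1)·(3n+2)·(3n+3)] · 3/4 → 1/36.
Thus R = 1/(1/36) = 36.

R = 36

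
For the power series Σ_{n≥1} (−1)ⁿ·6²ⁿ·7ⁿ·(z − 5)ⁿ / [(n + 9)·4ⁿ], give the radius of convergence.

By the ratio test, |a_{n+1}/a_n| = [(n + 9)/((n+1) + 9)] · 36·7/4 → 63.
The series converges when 63 · |z − 5| < 1, giving R = 1/63.

R = 1/63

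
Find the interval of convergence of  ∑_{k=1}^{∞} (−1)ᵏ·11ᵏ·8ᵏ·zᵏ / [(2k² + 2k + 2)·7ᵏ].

[-7/88, 7/88]

Apply the ratio test: |a_{k+1}| / |a_k| = [(2k² + 2k + 2)/(2(k+1)² + 2(k+1) + 2)] · 11·8/7, which tends to 88/7 as k → ∞.
Thus R = 1/(88/7) = 7/88.
When z = 7/88, absolute convergence follows by limit comparison with Σ 1/k².
Check z = -7/88: absolute convergence follows by limit comparison with Σ 1/k².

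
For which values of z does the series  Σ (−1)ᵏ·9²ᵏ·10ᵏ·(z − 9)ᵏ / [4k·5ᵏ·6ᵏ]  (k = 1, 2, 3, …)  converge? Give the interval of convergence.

(242/27, 244/27]

Apply the ratio test: |a_{k+1}| / |a_k| = [4k/4(k+1)] · 81·10/(5·6), which tends to 27 as k → ∞.
The series converges when 27 · |z − 9| < 1, giving R = 1/27.
At z = 244/27: an alternating series whose terms decrease to 0 in absolute value, so it converges by the Leibniz criterion.
Check z = 242/27: the terms behave like c/k; limit comparison with the harmonic series gives divergence.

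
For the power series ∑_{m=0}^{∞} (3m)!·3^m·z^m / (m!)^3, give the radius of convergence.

Apply the ratio test: |a_{m+1}| / |a_m| = (3m+1)·(3m+2)·(3m+3)/(m+1)³ · 3, which tends to 81 as m → ∞.
Convergence for |z| · 81 < 1, i.e. |z| < 1/81. So R = 1/81.

R = 1/81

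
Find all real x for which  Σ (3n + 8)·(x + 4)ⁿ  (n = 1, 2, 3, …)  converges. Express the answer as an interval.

The ratio of consecutive coefficients is (3(n+1) + 8)/(3n + 8) → 1.
So the series converges when |x + 4| < 1 and diverges when |x + 4| > 1; R = 1.
At x = -3: the n-th term does not approach 0; divergence by the term test.
Check x = -5: the terms have absolute value of order n, which does not tend to 0, so the series diverges by the divergence test.

(-5, -3)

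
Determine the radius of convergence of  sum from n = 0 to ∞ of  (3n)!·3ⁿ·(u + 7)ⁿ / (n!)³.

Apply the ratio test: |a_{n+1}| / |a_n| = (3n+1)·(3n+2)·(3n+3)/(n+1)³ · 3, which tends to 81 as n → ∞.
Convergence for |u + 7| · 81 < 1, i.e. |u + 7| < 1/81. So R = 1/81.

R = 1/81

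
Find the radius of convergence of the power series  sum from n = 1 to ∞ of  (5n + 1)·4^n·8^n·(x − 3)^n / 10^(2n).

By the ratio test, |a_{n+1}/a_n| = [(5(n+1) + 1)/(5n + 1)] · 4·8/100 → 8/25.
Convergence for |x − 3| · 8/25 < 1, i.e. |x − 3| < 25/8. So R = 25/8.

R = 25/8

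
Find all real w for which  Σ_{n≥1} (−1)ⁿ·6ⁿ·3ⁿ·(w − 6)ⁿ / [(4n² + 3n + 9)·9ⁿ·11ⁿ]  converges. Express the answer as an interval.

[1/2, 23/2]

Ratio test: |a_{n+1}/a_n| = [(4n² + 3n + 9)/(4(n+1)² + 3(n+1) + 9)] · 6·3/(9·11) → 2/11 as n → ∞.
Thus R = 1/(2/11) = 11/2.
Endpoint w = 23/2: the series is dominated by a constant times Σ 1/n², which converges (p = 2 > 1).
At w = 1/2: absolute convergence follows by limit comparison with Σ 1/n².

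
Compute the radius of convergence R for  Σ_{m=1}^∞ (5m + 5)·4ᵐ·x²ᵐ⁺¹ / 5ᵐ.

The ratio of consecutive coefficients is [(5(m+1) + 5)/(5m + 5)] · 4/5 → 4/5.
Successive powers of x differ by 2, so the series converges when |x|² · 4/5 < 1, i.e. |x| < √(5/4). So R = √5/2.

R = √5/2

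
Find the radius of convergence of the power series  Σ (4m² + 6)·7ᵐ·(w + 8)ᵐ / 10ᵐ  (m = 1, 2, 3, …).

By the ratio test, |a_{m+1}/a_m| = [(4(m+1)² + 6)/(4m² + 6)] · 7/10 → 7/10.
Thus R = 1/(7/10) = 10/7.

R = 10/7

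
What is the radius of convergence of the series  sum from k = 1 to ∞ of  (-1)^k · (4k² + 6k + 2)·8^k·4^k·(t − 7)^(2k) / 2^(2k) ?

The ratio of consecutive coefficients is [(4(k+1)² + 6(k+1) + 2)/(4k² + 6k + 2)] · 8·4/4 → 8.
Writing y = (t − 7)², the series in y has radius 1/8, so |t − 7| < √(1/8) and R = √2/4.

R = √2/4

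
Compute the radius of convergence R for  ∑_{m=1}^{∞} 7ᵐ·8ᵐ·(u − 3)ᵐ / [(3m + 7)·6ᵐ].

Apply the ratio test: |a_{m+1}| / |a_m| = [(3m + 7)/(3(m+1) + 7)] · 7·8/6, which tends to 28/3 as m → ∞.
The series converges when 28/3 · |u − 3| < 1, giving R = 3/28.

R = 3/28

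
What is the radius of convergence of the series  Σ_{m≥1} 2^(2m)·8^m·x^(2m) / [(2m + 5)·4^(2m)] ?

R = √2/2

The ratio of consecutive coefficients is [(2m + 5)/(2(m+1) + 5)] · 4·8/16 → 2.
Writing y = x², the series in y has radius 1/2, so |x| < √(1/2) and R = √2/2.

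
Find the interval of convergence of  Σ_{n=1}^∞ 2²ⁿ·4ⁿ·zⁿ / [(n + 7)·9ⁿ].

[-9/16, 9/16)

By the ratio test, |a_{n+1}/a_n| = [(n + 7)/((n+1) + 7)] · 4·4/9 → 16/9.
Convergence for |z| · 16/9 < 1, i.e. |z| < 9/16. So R = 9/16.
At z = 9/16: comparison with the harmonic series Σ 1/n shows the series diverges.
When z = -9/16, an alternating series whose terms decrease to 0 in absolute value, so it converges by the Leibniz criterion.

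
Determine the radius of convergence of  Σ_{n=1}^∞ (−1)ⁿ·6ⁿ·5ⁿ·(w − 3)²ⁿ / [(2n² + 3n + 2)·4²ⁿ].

Ratio test: |a_{n+1}/a_n| = [(2n² + 3n + 2)/(2(n+1)² + 3(n+1) + 2)] · 6·5/16 → 15/8 as n → ∞.
Writing y = (w − 3)², the series in y has radius 8/15, so |w − 3| < √(8/15) and R = 2√30/15.

R = 2√30/15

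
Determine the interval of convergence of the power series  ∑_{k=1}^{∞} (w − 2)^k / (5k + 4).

By the ratio test, |a_{k+1}/a_k| = (5k + 4)/(5(k+1) + 4) → 1.
So the series converges when |w − 2| < 1 and diverges when |w − 2| > 1; R = 1.
When w = 3, comparison with the harmonic series Σ 1/k shows the series diverges.
At w = 1: an alternating series whose terms decrease to 0 in absolute value, so it converges by the Leibniz criterion.

[1, 3)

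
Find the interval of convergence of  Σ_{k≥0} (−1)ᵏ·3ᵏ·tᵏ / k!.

Ratio test: |a_{k+1}/a_k| = 3 · 1/(k+1) → 0 as k → ∞.
The ratio tends to 0 regardless of t, hence R = ∞.

(−∞, ∞)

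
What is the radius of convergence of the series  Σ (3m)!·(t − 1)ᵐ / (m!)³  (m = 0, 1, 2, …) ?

R = 1/27

The ratio of consecutive coefficients is (3m+1)·(3m+2)·(3m+3)/(m+1)³ → 27.
Convergence for |t − 1| · 27 < 1, i.e. |t − 1| < 1/27. So R = 1/27.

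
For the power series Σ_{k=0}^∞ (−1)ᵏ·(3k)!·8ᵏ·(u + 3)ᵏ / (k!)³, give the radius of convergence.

R = 1/216

Apply the ratio test: |a_{k+1}| / |a_k| = (3k+1)·(3k+2)·(3k+3)/(k+1)³ · 8, which tends to 216 as k → ∞.
Convergence for |u + 3| · 216 < 1, i.e. |u + 3| < 1/216. So R = 1/216.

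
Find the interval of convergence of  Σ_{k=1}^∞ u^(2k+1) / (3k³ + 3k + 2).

Ratio test: |a_{k+1}/a_k| = (3k³ + 3k + 2)/(3(k+1)³ + 3(k+1) + 2) → 1 as k → ∞.
Since the exponent of u increases by 2 each term, convergence requires |u|² < 1, hence R = 1.
At u = 1: absolute convergence follows by limit comparison with Σ 1/k³.
Check u = -1: absolute convergence follows by limit comparison with Σ 1/k³.

[-1, 1]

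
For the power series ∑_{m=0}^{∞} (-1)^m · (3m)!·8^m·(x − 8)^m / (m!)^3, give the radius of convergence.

Apply the ratio test: |a_{m+1}| / |a_m| = (3m+1)·(3m+2)·(3m+3)/(m+1)³ · 8, which tends to 216 as m → ∞.
Hence the series converges for |x − 8| < 1/(216) = 1/216, so the radius of convergence is 1/216.

R = 1/216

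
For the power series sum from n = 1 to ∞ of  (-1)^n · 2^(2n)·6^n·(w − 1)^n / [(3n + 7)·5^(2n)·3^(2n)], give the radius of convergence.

Ratio test: |a_{n+1}/a_n| = [(3n + 7)/(3(n+1) + 7)] · 4·6/(25·9) → 8/75 as n → ∞.
The series converges when 8/75 · |w − 1| < 1, giving R = 75/8.

R = 75/8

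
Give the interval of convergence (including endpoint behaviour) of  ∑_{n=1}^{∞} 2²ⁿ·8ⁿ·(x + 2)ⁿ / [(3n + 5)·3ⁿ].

[-67/32, -61/32)

Ratio test: |a_{n+1}/a_n| = [(3n + 5)/(3(n+1) + 5)] · 4·8/3 → 32/3 as n → ∞.
Convergence for |x + 2| · 32/3 < 1, i.e. |x + 2| < 3/32. So R = 3/32.
Endpoint x = -61/32: the terms are asymptotic to a nonzero constant times 1/n, so the series diverges by limit comparison with Σ 1/n.
When x = -67/32, convergence follows from the alternating series test (terms decrease monotonically to 0).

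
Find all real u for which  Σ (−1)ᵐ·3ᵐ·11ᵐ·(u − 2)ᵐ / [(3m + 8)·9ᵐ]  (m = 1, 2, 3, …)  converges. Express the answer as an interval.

By the ratio test, |a_{m+1}/a_m| = [(3m + 8)/(3(m+1) + 8)] · 3·11/9 → 11/3.
Convergence for |u − 2| · 11/3 < 1, i.e. |u − 2| < 3/11. So R = 3/11.
When u = 25/11, the terms alternate in sign and decrease monotonically to 0 in absolute value (size ~ c/m), so the alternating series test gives convergence.
When u = 19/11, comparison with the harmonic series Σ 1/m shows the series diverges.

(19/11, 25/11]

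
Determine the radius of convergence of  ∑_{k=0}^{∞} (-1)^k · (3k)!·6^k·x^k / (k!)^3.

By the ratio test, |a_{k+1}/a_k| = (3k+1)·(3k+2)·(3k+3)/(k+1)³ · 6 → 162.
The series converges when 162 · |x| < 1, giving R = 1/162.

R = 1/162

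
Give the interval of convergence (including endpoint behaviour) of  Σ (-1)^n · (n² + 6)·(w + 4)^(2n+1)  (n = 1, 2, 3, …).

The ratio of consecutive coefficients is ((n+1)² + 6)/(n² + 6) → 1.
Writing y = (w + 4)², the series in y has radius 1, so |w + 4| < √(1) = 1 and R = 1.
Endpoint w = -3: the terms have absolute value of order n², which does not tend to 0, so the series diverges by the divergence test.
Check w = -5: the terms do not tend to 0, so the series diverges.

(-5, -3)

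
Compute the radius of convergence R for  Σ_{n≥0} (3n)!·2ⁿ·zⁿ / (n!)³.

R = 1/54

The ratio of consecutive coefficients is (3n+1)·(3n+2)·(3n+3)/(n+1)³ · 2 → 54.
Convergence for |z| · 54 < 1, i.e. |z| < 1/54. So R = 1/54.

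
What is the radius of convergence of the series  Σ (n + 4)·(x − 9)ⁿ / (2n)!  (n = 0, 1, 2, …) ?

R = ∞

The ratio of consecutive coefficients is ((n+1) + 4)/(n + 4) · 1/[(2n+1)·(2n+2)] → 0.
The ratio tends to 0 regardless of x, hence R = ∞.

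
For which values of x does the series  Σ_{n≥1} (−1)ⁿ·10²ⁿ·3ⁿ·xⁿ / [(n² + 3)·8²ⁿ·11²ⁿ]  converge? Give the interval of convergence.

By the ratio test, |a_{n+1}/a_n| = [(n² + 3)/((n+1)² + 3)] · 100·3/(64·121) → 75/1936.
Thus R = 1/(75/1936) = 1936/75.
At x = 1936/75: the series is dominated by a constant times Σ 1/n², which converges (p = 2 > 1).
At x = -1936/75: the series is dominated by a constant times Σ 1/n², which converges (p = 2 > 1).

[-1936/75, 1936/75]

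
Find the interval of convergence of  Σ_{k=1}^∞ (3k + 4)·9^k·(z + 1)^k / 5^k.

By the ratio test, |a_{k+1}/a_k| = [(3(k+1) + 4)/(3k + 4)] · 9/5 → 9/5.
Thus R = 1/(9/5) = 5/9.
Endpoint z = -4/9: the terms have absolute value of order k, which does not tend to 0, so the series diverges by the divergence test.
When z = -14/9, the terms have absolute value of order k, which does not tend to 0, so the series diverges by the divergence test.

(-14/9, -4/9)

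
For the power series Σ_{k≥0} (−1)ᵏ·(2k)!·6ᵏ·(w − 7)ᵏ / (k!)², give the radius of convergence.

R = 1/24

The ratio of consecutive coefficients is (2k+1)·(2k+2)/(k+1)² · 6 → 24.
Convergence for |w − 7| · 24 < 1, i.e. |w − 7| < 1/24. So R = 1/24.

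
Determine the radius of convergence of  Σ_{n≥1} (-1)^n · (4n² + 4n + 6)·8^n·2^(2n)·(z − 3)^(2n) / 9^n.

R = 3√2/8

Apply the ratio test: |a_{n+1}| / |a_n| = [(4(n+1)² + 4(n+1) + 6)/(4n² + 4n + 6)] · 8·4/9, which tends to 32/9 as n → ∞.
Writing y = (z − 3)², the series in y has radius 9/32, so |z − 3| < √(9/32) and R = 3√2/8.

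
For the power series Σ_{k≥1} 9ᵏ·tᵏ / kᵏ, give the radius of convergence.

Applying the root test, |a_k|^(1/k) = 9/k → 0.
The limit is 0 for every t, so R = ∞.

R = ∞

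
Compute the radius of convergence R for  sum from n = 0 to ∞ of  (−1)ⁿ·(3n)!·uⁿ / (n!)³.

R = 1/27

Apply the ratio test: |a_{n+1}| / |a_n| = (3n+1)·(3n+2)·(3n+3)/(n+1)³, which tends to 27 as n → ∞.
Convergence for |u| · 27 < 1, i.e. |u| < 1/27. So R = 1/27.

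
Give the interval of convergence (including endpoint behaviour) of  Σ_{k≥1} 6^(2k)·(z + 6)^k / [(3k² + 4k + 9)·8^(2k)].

[-70/9, -38/9]

Ratio test: |a_{k+1}/a_k| = [(3k² + 4k + 9)/(3(k+1)² + 4(k+1) + 9)] · 36/64 → 9/16 as k → ∞.
The series converges when 9/16 · |z + 6| < 1, giving R = 16/9.
Endpoint z = -38/9: absolute convergence follows by limit comparison with Σ 1/k².
Check z = -70/9: the terms are on the order of 1/k², so the series converges absolutely by comparison with the p-series (p = 2 > 1).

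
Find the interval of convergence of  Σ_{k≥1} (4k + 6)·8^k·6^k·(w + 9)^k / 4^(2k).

(-28/3, -26/3)

By the ratio test, |a_{k+1}/a_k| = [(4(k+1) + 6)/(4k + 6)] · 8·6/16 → 3.
Hence the series converges for |w + 9| < 1/(3) = 1/3, so the radius of convergence is 1/3.
At w = -26/3: the k-th term does not approach 0; divergence by the term test.
When w = -28/3, the k-th term does not approach 0; divergence by the term test.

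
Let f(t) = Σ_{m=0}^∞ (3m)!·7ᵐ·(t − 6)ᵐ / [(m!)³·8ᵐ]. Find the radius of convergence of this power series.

R = 8/189

Apply the ratio test: |a_{m+1}| / |a_m| = (3m+1)·(3m+2)·(3m+3)/(m+1)³ · 7/8, which tends to 189/8 as m → ∞.
Thus R = 1/(189/8) = 8/189.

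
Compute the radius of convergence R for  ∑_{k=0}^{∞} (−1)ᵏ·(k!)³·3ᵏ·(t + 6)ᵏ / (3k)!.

Apply the ratio test: |a_{k+1}| / |a_k| = (k+1)³/[(3k+1)·(3k+2)·(3k+3)] · 3, which tends to 1/9 as k → ∞.
Convergence for |t + 6| · 1/9 < 1, i.e. |t + 6| < 9. So R = 9.

R = 9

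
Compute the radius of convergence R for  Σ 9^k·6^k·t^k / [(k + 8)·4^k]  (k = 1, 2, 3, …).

R = 2/27

Ratio test: |a_{k+1}/a_k| = [(k + 8)/((k+1) + 8)] · 9·6/4 → 27/2 as k → ∞.
Convergence for |t| · 27/2 < 1, i.e. |t| < 2/27. So R = 2/27.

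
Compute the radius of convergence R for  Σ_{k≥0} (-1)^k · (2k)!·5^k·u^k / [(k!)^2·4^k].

Apply the ratio test: |a_{k+1}| / |a_k| = (2k+1)·(2k+2)/(k+1)² · 5/4, which tends to 5 as k → ∞.
Thus R = 1/(5) = 1/5.

R = 1/5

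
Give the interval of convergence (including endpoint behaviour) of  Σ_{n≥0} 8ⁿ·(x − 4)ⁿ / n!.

(−∞, ∞)

Apply the ratio test: |a_{n+1}| / |a_n| = 8 · 1/(n+1), which tends to 0 as n → ∞.
The limit is 0, so the series converges for all x; R = ∞.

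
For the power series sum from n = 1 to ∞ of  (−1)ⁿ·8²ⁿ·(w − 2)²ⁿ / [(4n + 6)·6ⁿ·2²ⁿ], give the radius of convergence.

By the ratio test, |a_{n+1}/a_n| = [(4n + 6)/(4(n+1) + 6)] · 64/(6·4) → 8/3.
Writing y = (w − 2)², the series in y has radius 3/8, so |w − 2| < √(3/8) and R = √6/4.

R = √6/4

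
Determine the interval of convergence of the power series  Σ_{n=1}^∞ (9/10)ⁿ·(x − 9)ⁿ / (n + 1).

[71/9, 91/9)

Ratio test: |a_{n+1}/a_n| = [(n + 1)/((n+1) + 1)] · 9/10 → 9/10 as n → ∞.
Hence the series converges for |x − 9| < 1/(9/10) = 10/9, so the radius of convergence is 10/9.
Endpoint x = 91/9: the terms are asymptotic to a nonzero constant times 1/n, so the series diverges by limit comparison with Σ 1/n.
Check x = 71/9: the terms alternate in sign and decrease monotonically to 0 in absolute value (size ~ c/n), so the alternating series test gives convergence.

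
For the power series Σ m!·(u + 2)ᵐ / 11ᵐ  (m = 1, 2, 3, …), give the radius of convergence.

Apply the ratio test: |a_{m+1}| / |a_m| = (m+1) · 1/11, which tends to ∞ as m → ∞.
Since the ratio → ∞, the series diverges for every u ≠ -2, and R = 0.

R = 0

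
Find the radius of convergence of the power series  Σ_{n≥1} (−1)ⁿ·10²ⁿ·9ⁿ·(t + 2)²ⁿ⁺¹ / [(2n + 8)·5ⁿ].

By the ratio test, |a_{n+1}/a_n| = [(2n + 8)/(2(n+1) + 8)] · 100·9/5 → 180.
Writing y = (t + 2)², the series in y has radius 1/180, so |t + 2| < √(1/180) and R = √5/30.

R = √5/30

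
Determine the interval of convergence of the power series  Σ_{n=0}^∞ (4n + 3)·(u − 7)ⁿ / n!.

(−∞, ∞)

Ratio test: |a_{n+1}/a_n| = (4(n+1) + 3)/(4n + 3) · 1/(n+1) → 0 as n → ∞.
The limit is 0, so the series converges for all u; R = ∞.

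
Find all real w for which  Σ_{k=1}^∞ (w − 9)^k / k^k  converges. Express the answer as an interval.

By the Cauchy root test, |a_k|^(1/k) = 1/k → 0.
Since the k-th root of |a_k| tends to 0, the series converges for all real w; R = ∞.

(−∞, ∞)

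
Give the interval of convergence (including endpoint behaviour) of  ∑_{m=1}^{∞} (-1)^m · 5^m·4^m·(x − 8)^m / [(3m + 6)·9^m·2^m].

(71/10, 89/10]

By the ratio test, |a_{m+1}/a_m| = [(3m + 6)/(3(m+1) + 6)] · 5·4/(9·2) → 10/9.
The series converges when 10/9 · |x − 8| < 1, giving R = 9/10.
At x = 89/10: an alternating series whose terms decrease to 0 in absolute value, so it converges by the Leibniz criterion.
When x = 71/10, comparison with the harmonic series Σ 1/m shows the series diverges.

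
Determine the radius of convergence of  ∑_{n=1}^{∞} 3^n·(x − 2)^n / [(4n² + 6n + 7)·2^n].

Apply the ratio test: |a_{n+1}| / |a_n| = [(4n² + 6n + 7)/(4(n+1)² + 6(n+1) + 7)] · 3/2, which tends to 3/2 as n → ∞.
Hence the series converges for |x − 2| < 1/(3/2) = 2/3, so the radius of convergence is 2/3.

R = 2/3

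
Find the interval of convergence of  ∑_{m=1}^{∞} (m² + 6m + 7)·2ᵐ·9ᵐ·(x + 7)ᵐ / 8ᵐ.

(-67/9, -59/9)

The ratio of consecutive coefficients is [((m+1)² + 6(m+1) + 7)/(m² + 6m + 7)] · 2·9/8 → 9/4.
The series converges when 9/4 · |x + 7| < 1, giving R = 4/9.
Check x = -59/9: the m-th term does not approach 0; divergence by the term test.
Check x = -67/9: the terms do not tend to 0, so the series diverges.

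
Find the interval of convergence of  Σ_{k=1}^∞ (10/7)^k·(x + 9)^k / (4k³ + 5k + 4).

Apply the ratio test: |a_{k+1}| / |a_k| = [(4k³ + 5k + 4)/(4(k+1)³ + 5(k+1) + 4)] · 10/7, which tends to 10/7 as k → ∞.
Thus R = 1/(10/7) = 7/10.
Endpoint x = -83/10: absolute convergence follows by limit comparison with Σ 1/k³.
When x = -97/10, the series is dominated by a constant times Σ 1/k³, which converges (p = 3 > 1).

[-97/10, -83/10]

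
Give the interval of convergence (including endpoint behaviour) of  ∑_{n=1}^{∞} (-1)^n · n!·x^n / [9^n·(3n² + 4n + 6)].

The ratio of consecutive coefficients is (n+1) · 1/9 · (3n² + 4n + 6)/(3(n+1)² + 4(n+1) + 6) → ∞.
The terms grow without bound for any x ≠ 0, so R = 0 (convergence only at x = 0).

{0}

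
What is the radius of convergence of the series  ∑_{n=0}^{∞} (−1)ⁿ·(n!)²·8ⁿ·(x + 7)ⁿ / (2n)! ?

R = 1/2

By the ratio test, |a_{n+1}/a_n| = (n+1)²/[(2n+1)·(2n+2)] · 8 → 2.
Hence the series converges for |x + 7| < 1/(2) = 1/2, so the radius of convergence is 1/2.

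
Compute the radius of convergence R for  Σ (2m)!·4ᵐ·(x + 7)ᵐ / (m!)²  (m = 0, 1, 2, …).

The ratio of consecutive coefficients is (2m+1)·(2m+2)/(m+1)² · 4 → 16.
Convergence for |x + 7| · 16 < 1, i.e. |x + 7| < 1/16. So R = 1/16.

R = 1/16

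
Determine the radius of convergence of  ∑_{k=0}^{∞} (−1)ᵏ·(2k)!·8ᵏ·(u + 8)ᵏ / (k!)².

R = 1/32

By the ratio test, |a_{k+1}/a_k| = (2k+1)·(2k+2)/(k+1)² · 8 → 32.
Thus R = 1/(32) = 1/32.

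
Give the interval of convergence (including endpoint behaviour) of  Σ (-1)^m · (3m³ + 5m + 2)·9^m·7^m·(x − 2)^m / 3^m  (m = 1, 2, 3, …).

By the ratio test, |a_{m+1}/a_m| = [(3(m+1)³ + 5(m+1) + 2)/(3m³ + 5m + 2)] · 9·7/3 → 21.
The series converges when 21 · |x − 2| < 1, giving R = 1/21.
When x = 43/21, the terms have absolute value of order m³, which does not tend to 0, so the series diverges by the divergence test.
Check x = 41/21: the terms have absolute value of order m³, which does not tend to 0, so the series diverges by the divergence test.

(41/21, 43/21)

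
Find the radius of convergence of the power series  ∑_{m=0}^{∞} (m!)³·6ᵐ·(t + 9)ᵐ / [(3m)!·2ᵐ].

The ratio of consecutive coefficients is (m+1)³/[(3m+1)·(3m+2)·(3m+3)] · 6/2 → 1/9.
Thus R = 1/(1/9) = 9.

R = 9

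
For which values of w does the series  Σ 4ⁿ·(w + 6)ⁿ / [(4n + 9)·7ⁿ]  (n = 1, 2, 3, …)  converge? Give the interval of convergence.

[-31/4, -17/4)

Ratio test: |a_{n+1}/a_n| = [(4n + 9)/(4(n+1) + 9)] · 4/7 → 4/7 as n → ∞.
Convergence for |w + 6| · 4/7 < 1, i.e. |w + 6| < 7/4. So R = 7/4.
Check w = -17/4: the terms are asymptotic to a nonzero constant times 1/n, so the series diverges by limit comparison with Σ 1/n.
When w = -31/4, the terms alternate in sign and decrease monotonically to 0 in absolute value (size ~ c/n), so the alternating series test gives convergence.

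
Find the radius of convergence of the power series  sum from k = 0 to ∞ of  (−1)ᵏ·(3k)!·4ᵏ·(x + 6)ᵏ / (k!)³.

R = 1/108

Ratio test: |a_{k+1}/a_k| = (3k+1)·(3k+2)·(3k+3)/(k+1)³ · 4 → 108 as k → ∞.
The series converges when 108 · |x + 6| < 1, giving R = 1/108.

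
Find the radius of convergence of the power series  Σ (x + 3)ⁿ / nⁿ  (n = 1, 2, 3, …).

By the Cauchy root test, |a_n|^(1/n) = 1/n → 0.
The limit is 0 for every x, so R = ∞.

R = ∞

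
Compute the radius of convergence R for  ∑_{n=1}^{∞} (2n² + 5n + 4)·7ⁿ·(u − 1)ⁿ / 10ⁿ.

R = 10/7

Ratio test: |a_{n+1}/a_n| = [(2(n+1)² + 5(n+1) + 4)/(2n² + 5n + 4)] · 7/10 → 7/10 as n → ∞.
Hence the series converges for |u − 1| < 1/(7/10) = 10/7, so the radius of convergence is 10/7.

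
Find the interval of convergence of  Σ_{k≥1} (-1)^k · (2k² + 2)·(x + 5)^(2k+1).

(-6, -4)

The ratio of consecutive coefficients is (2(k+1)² + 2)/(2k² + 2) → 1.
Writing y = (x + 5)², the series in y has radius 1, so |x + 5| < √(1) = 1 and R = 1.
When x = -4, the terms have absolute value of order k², which does not tend to 0, so the series diverges by the divergence test.
Endpoint x = -6: the k-th term does not approach 0; divergence by the term test.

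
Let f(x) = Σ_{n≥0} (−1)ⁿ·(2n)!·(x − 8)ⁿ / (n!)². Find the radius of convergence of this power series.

R = 1/4

The ratio of consecutive coefficients is (2n+1)·(2n+2)/(n+1)² → 4.
The series converges when 4 · |x − 8| < 1, giving R = 1/4.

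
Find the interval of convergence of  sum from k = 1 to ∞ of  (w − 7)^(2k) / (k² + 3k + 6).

The ratio of consecutive coefficients is (k² + 3k + 6)/((k+1)² + 3(k+1) + 6) → 1.
Successive powers of (w − 7) differ by 2, so the series converges when |w − 7|² · 1 < 1, i.e. |w − 7| < √(1) = 1. So R = 1.
At w = 8: absolute convergence follows by limit comparison with Σ 1/k².
At w = 6: the terms are on the order of 1/k², so the series converges absolutely by comparison with the p-series (p = 2 > 1).

[6, 8]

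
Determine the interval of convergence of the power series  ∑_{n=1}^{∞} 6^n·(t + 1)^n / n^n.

Applying the root test, |a_n|^(1/n) = 6/n → 0.
Since the n-th root of |a_n| tends to 0, the series converges for all real t; R = ∞.

(−∞, ∞)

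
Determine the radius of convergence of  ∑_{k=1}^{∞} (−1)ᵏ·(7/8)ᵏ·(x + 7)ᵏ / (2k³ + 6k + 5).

By the ratio test, |a_{k+1}/a_k| = [(2k³ + 6k + 5)/(2(k+1)³ + 6(k+1) + 5)] · 7/8 → 7/8.
Thus R = 1/(7/8) = 8/7.

R = 8/7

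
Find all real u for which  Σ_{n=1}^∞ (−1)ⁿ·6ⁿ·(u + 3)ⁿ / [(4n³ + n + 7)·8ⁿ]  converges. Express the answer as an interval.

Apply the ratio test: |a_{n+1}| / |a_n| = [(4n³ + n + 7)/(4(n+1)³ + (n+1) + 7)] · 6/8, which tends to 3/4 as n → ∞.
Convergence for |u + 3| · 3/4 < 1, i.e. |u + 3| < 4/3. So R = 4/3.
When u = -5/3, the terms are on the order of 1/n³, so the series converges absolutely by comparison with the p-series (p = 3 > 1).
When u = -13/3, the terms are on the order of 1/n³, so the series converges absolutely by comparison with the p-series (p = 3 > 1).

[-13/3, -5/3]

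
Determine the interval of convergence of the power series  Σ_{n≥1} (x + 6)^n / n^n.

Root test: |a_n|^(1/n) = 1/n → 0.
The limit is 0 for every x, so R = ∞.

(−∞, ∞)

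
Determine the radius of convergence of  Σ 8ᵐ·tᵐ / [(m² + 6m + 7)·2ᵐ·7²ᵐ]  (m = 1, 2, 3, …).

R = 49/4

Apply the ratio test: |a_{m+1}| / |a_m| = [(m² + 6m + 7)/((m+1)² + 6(m+1) + 7)] · 8/(2·49), which tends to 4/49 as m → ∞.
Hence the series converges for |t| < 1/(4/49) = 49/4, so the radius of convergence is 49/4.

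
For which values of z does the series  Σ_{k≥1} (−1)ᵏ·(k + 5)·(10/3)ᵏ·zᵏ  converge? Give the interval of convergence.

Ratio test: |a_{k+1}/a_k| = [((k+1) + 5)/(k + 5)] · 10/3 → 10/3 as k → ∞.
The series converges when 10/3 · |z| < 1, giving R = 3/10.
Endpoint z = 3/10: the k-th term does not approach 0; divergence by the term test.
When z = -3/10, the terms do not tend to 0, so the series diverges.

(-3/10, 3/10)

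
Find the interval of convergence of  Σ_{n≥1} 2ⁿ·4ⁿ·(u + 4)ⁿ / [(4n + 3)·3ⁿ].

Apply the ratio test: |a_{n+1}| / |a_n| = [(4n + 3)/(4(n+1) + 3)] · 2·4/3, which tends to 8/3 as n → ∞.
The series converges when 8/3 · |u + 4| < 1, giving R = 3/8.
At u = -29/8: the terms behave like c/n; limit comparison with the harmonic series gives divergence.
At u = -35/8: an alternating series whose terms decrease to 0 in absolute value, so it converges by the Leibniz criterion.

[-35/8, -29/8)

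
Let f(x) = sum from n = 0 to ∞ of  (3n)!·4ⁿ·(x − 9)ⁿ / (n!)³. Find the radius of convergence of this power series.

R = 1/108

By the ratio test, |a_{n+1}/a_n| = (3n+1)·(3n+2)·(3n+3)/(n+1)³ · 4 → 108.
Convergence for |x − 9| · 108 < 1, i.e. |x − 9| < 1/108. So R = 1/108.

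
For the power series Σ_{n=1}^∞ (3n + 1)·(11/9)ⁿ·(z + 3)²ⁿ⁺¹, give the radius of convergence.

R = 3√11/11

By the ratio test, |a_{n+1}/a_n| = [(3(n+1) + 1)/(3n + 1)] · 11/9 → 11/9.
Successive powers of (z + 3) differ by 2, so the series converges when |z + 3|² · 11/9 < 1, i.e. |z + 3| < √(9/11). So R = 3√11/11.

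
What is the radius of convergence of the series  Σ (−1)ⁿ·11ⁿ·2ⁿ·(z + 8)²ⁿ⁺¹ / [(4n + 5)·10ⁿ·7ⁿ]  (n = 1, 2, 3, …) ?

The ratio of consecutive coefficients is [(4n + 5)/(4(n+1) + 5)] · 11·2/(10·7) → 11/35.
Writing y = (z + 8)², the series in y has radius 35/11, so |z + 8| < √(35/11) and R = √385/11.

R = √385/11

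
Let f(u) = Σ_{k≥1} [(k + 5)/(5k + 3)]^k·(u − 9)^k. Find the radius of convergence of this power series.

R = 5

By the Cauchy root test, |a_k|^(1/k) = (k + 5)/(5k + 3) → 1/5.
Thus R = 1/(1/5) = 5.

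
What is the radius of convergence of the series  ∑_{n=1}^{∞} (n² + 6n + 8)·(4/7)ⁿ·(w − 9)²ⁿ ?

Apply the ratio test: |a_{n+1}| / |a_n| = [((n+1)² + 6(n+1) + 8)/(n² + 6n + 8)] · 4/7, which tends to 4/7 as n → ∞.
Since the exponent of (w − 9) increases by 2 each term, convergence requires |w − 9|² < 7/4, hence R = √7/2.

R = √7/2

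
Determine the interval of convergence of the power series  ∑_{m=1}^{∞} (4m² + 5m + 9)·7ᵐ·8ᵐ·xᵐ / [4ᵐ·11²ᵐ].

(-121/14, 121/14)

Apply the ratio test: |a_{m+1}| / |a_m| = [(4(m+1)² + 5(m+1) + 9)/(4m² + 5m + 9)] · 7·8/(4·121), which tends to 14/121 as m → ∞.
Hence the series converges for |x| < 1/(14/121) = 121/14, so the radius of convergence is 121/14.
When x = 121/14, the terms have absolute value of order m², which does not tend to 0, so the series diverges by the divergence test.
When x = -121/14, the m-th term does not approach 0; divergence by the term test.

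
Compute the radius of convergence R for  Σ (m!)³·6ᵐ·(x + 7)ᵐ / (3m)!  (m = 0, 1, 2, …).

By the ratio test, |a_{m+1}/a_m| = (m+1)³/[(3m+1)·(3m+2)·(3m+3)] · 6 → 2/9.
The series converges when 2/9 · |x + 7| < 1, giving R = 9/2.

R = 9/2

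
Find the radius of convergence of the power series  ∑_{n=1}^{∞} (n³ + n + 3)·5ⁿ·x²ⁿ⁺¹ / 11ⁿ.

R = √55/5

The ratio of consecutive coefficients is [((n+1)³ + (n+1) + 3)/(n³ + n + 3)] · 5/11 → 5/11.
Since the exponent of x increases by 2 each term, convergence requires |x|² < 11/5, hence R = √55/5.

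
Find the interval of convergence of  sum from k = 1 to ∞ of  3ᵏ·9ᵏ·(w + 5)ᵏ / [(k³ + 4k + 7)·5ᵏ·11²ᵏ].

Ratio test: |a_{k+1}/a_k| = [(k³ + 4k + 7)/((k+1)³ + 4(k+1) + 7)] · 3·9/(5·121) → 27/605 as k → ∞.
The series converges when 27/605 · |w + 5| < 1, giving R = 605/27.
Endpoint w = 470/27: absolute convergence follows by limit comparison with Σ 1/k³.
Check w = -740/27: the terms are on the order of 1/k³, so the series converges absolutely by comparison with the p-series (p = 3 > 1).

[-740/27, 470/27]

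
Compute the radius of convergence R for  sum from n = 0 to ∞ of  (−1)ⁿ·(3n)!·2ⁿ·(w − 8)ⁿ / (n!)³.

Ratio test: |a_{n+1}/a_n| = (3n+1)·(3n+2)·(3n+3)/(n+1)³ · 2 → 54 as n → ∞.
Hence the series converges for |w − 8| < 1/(54) = 1/54, so the radius of convergence is 1/54.

R = 1/54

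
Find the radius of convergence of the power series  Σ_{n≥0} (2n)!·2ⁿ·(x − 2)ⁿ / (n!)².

Ratio test: |a_{n+1}/a_n| = (2n+1)·(2n+2)/(n+1)² · 2 → 8 as n → ∞.
Thus R = 1/(8) = 1/8.

R = 1/8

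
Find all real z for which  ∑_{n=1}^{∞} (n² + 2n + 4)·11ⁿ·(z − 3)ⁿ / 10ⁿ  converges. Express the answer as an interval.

(23/11, 43/11)

By the ratio test, |a_{n+1}/a_n| = [((n+1)² + 2(n+1) + 4)/(n² + 2n + 4)] · 11/10 → 11/10.
The series converges when 11/10 · |z − 3| < 1, giving R = 10/11.
Check z = 43/11: the terms do not tend to 0, so the series diverges.
Check z = 23/11: the n-th term does not approach 0; divergence by the term test.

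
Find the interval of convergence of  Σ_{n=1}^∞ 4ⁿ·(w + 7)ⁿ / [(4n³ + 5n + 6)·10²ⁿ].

Ratio test: |a_{n+1}/a_n| = [(4n³ + 5n + 6)/(4(n+1)³ + 5(n+1) + 6)] · 4/100 → 1/25 as n → ∞.
Thus R = 1/(1/25) = 25.
Check w = 18: the terms are on the order of 1/n³, so the series converges absolutely by comparison with the p-series (p = 3 > 1).
Check w = -32: absolute convergence follows by limit comparison with Σ 1/n³.

[-32, 18]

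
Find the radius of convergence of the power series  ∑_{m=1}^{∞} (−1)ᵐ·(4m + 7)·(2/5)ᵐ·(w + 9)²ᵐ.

Apply the ratio test: |a_{m+1}| / |a_m| = [(4(m+1) + 7)/(4m + 7)] · 2/5, which tends to 2/5 as m → ∞.
Successive powers of (w + 9) differ by 2, so the series converges when |w + 9|² · 2/5 < 1, i.e. |w + 9| < √(5/2). So R = √10/2.

R = √10/2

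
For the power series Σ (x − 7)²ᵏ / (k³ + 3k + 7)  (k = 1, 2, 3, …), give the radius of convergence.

Ratio test: |a_{k+1}/a_k| = (k³ + 3k + 7)/((k+1)³ + 3(k+1) + 7) → 1 as k → ∞.
Successive powers of (x − 7) differ by 2, so the series converges when |x − 7|² · 1 < 1, i.e. |x − 7| < √(1) = 1. So R = 1.

R = 1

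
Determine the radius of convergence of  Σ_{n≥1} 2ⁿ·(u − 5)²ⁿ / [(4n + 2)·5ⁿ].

R = √10/2

The ratio of consecutive coefficients is [(4n + 2)/(4(n+1) + 2)] · 2/5 → 2/5.
Since the exponent of (u − 5) increases by 2 each term, convergence requires |u − 5|² < 5/2, hence R = √10/2.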